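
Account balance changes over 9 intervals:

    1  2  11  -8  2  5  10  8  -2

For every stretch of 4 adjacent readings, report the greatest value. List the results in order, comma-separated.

11, 11, 11, 10, 10, 10

1 2 11 -8 → max 11
2 11 -8 2 → max 11
11 -8 2 5 → max 11
-8 2 5 10 → max 10
2 5 10 8 → max 10
5 10 8 -2 → max 10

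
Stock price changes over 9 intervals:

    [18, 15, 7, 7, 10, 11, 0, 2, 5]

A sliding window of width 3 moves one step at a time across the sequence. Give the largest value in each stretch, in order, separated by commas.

18, 15, 10, 11, 11, 11, 5

(18, 15, 7) → max 18
(15, 7, 7) → max 15
(7, 7, 10) → max 10
(7, 10, 11) → max 11
(10, 11, 0) → max 11
(11, 0, 2) → max 11
(0, 2, 5) → max 5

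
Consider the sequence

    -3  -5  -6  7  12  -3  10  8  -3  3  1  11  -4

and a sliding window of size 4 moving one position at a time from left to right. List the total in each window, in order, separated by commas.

Sliding a size-4 window across the 13 values:
(-3, -5, -6, 7) → sum -7
(-5, -6, 7, 12) → sum 8
(-6, 7, 12, -3) → sum 10
(7, 12, -3, 10) → sum 26
(12, -3, 10, 8) → sum 27
(-3, 10, 8, -3) → sum 12
(10, 8, -3, 3) → sum 18
(8, -3, 3, 1) → sum 9
(-3, 3, 1, 11) → sum 12
(3, 1, 11, -4) → sum 11

-7, 8, 10, 26, 27, 12, 18, 9, 12, 11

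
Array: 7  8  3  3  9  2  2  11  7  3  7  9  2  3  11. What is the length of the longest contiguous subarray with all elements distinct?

[7] len 1
[7, 8] len 2
[7, 8, 3] len 3
[3] len 1
[3, 9] len 2
[3, 9, 2] len 3
[2] len 1
[2, 11] len 2
[2, 11, 7] len 3
[2, 11, 7, 3] len 4
[3, 7] len 2
[3, 7, 9] len 3
[3, 7, 9, 2] len 4
[7, 9, 2, 3] len 4
[7, 9, 2, 3, 11] len 5
Longest all-distinct length: 5.

5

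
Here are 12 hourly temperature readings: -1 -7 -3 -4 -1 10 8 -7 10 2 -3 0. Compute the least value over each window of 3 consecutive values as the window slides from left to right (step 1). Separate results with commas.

-7, -7, -4, -4, -1, -7, -7, -7, -3, -3

(-1, -7, -3) → min -7
(-7, -3, -4) → min -7
(-3, -4, -1) → min -4
(-4, -1, 10) → min -4
(-1, 10, 8) → min -1
(10, 8, -7) → min -7
(8, -7, 10) → min -7
(-7, 10, 2) → min -7
(10, 2, -3) → min -3
(2, -3, 0) → min -3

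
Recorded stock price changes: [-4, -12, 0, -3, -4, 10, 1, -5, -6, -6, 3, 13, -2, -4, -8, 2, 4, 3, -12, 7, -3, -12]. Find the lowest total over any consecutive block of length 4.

-20

[-4, -12, 0, -3] → sum -19
[-12, 0, -3, -4] → sum -19
[0, -3, -4, 10] → sum 3
[-3, -4, 10, 1] → sum 4
[-4, 10, 1, -5] → sum 2
[10, 1, -5, -6] → sum 0
[1, -5, -6, -6] → sum -16
[-5, -6, -6, 3] → sum -14
[-6, -6, 3, 13] → sum 4
[-6, 3, 13, -2] → sum 8
[3, 13, -2, -4] → sum 10
[13, -2, -4, -8] → sum -1
[-2, -4, -8, 2] → sum -12
[-4, -8, 2, 4] → sum -6
[-8, 2, 4, 3] → sum 1
[2, 4, 3, -12] → sum -3
[4, 3, -12, 7] → sum 2
[3, -12, 7, -3] → sum -5
[-12, 7, -3, -12] → sum -20
Lowest of these is -20.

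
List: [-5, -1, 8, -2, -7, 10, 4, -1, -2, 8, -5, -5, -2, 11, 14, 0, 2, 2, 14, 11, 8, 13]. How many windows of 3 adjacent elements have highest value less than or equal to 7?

3

-5 -1 8 → max 8
-1 8 -2 → max 8
8 -2 -7 → max 8
-2 -7 10 → max 10
-7 10 4 → max 10
10 4 -1 → max 10
4 -1 -2 → max 4  ≤ 7 ✓
-1 -2 8 → max 8
-2 8 -5 → max 8
8 -5 -5 → max 8
-5 -5 -2 → max -2  ≤ 7 ✓
-5 -2 11 → max 11
-2 11 14 → max 14
11 14 0 → max 14
14 0 2 → max 14
0 2 2 → max 2  ≤ 7 ✓
2 2 14 → max 14
2 14 11 → max 14
14 11 8 → max 14
11 8 13 → max 13
3 windows satisfy the condition.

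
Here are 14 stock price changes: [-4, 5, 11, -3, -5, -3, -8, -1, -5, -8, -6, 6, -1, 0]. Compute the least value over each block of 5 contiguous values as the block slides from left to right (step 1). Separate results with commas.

-4 5 11 -3 -5 → min -5
5 11 -3 -5 -3 → min -5
11 -3 -5 -3 -8 → min -8
-3 -5 -3 -8 -1 → min -8
-5 -3 -8 -1 -5 → min -8
-3 -8 -1 -5 -8 → min -8
-8 -1 -5 -8 -6 → min -8
-1 -5 -8 -6 6 → min -8
-5 -8 -6 6 -1 → min -8
-8 -6 6 -1 0 → min -8

-5, -5, -8, -8, -8, -8, -8, -8, -8, -8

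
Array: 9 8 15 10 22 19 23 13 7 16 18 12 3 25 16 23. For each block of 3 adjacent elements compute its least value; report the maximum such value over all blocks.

9 8 15 → min 8
8 15 10 → min 8
15 10 22 → min 10
10 22 19 → min 10
22 19 23 → min 19
19 23 13 → min 13
23 13 7 → min 7
13 7 16 → min 7
7 16 18 → min 7
16 18 12 → min 12
18 12 3 → min 3
12 3 25 → min 3
3 25 16 → min 3
25 16 23 → min 16
Maximum of these is 19.

19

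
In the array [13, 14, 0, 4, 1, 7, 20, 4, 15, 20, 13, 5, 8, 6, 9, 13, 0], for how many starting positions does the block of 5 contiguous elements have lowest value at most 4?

(13, 14, 0, 4, 1) → min 0  ≤ 4 ✓
(14, 0, 4, 1, 7) → min 0  ≤ 4 ✓
(0, 4, 1, 7, 20) → min 0  ≤ 4 ✓
(4, 1, 7, 20, 4) → min 1  ≤ 4 ✓
(1, 7, 20, 4, 15) → min 1  ≤ 4 ✓
(7, 20, 4, 15, 20) → min 4  ≤ 4 ✓
(20, 4, 15, 20, 13) → min 4  ≤ 4 ✓
(4, 15, 20, 13, 5) → min 4  ≤ 4 ✓
(15, 20, 13, 5, 8) → min 5
(20, 13, 5, 8, 6) → min 5
(13, 5, 8, 6, 9) → min 5
(5, 8, 6, 9, 13) → min 5
(8, 6, 9, 13, 0) → min 0  ≤ 4 ✓
9 windows satisfy the condition.

9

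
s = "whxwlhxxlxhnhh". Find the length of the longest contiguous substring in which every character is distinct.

4

add w: [w] len 1
add h: [w, h] len 2
add x: [w, h, x] len 3
add w (repeat w, move left end past it): [h, x, w] len 3
add l: [h, x, w, l] len 4
add h (repeat h, move left end past it): [x, w, l, h] len 4
add x (repeat x, move left end past it): [w, l, h, x] len 4
add x (repeat x, move left end past it): [x] len 1
add l: [x, l] len 2
add x (repeat x, move left end past it): [l, x] len 2
add h: [l, x, h] len 3
add n: [l, x, h, n] len 4
add h (repeat h, move left end past it): [n, h] len 2
add h (repeat h, move left end past it): [h] len 1
Longest all-distinct length: 4.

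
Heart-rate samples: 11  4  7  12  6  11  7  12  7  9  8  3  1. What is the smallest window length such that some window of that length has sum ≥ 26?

3

add 11: running sum 11 < 26
add 4: running sum 15 < 26
add 7: running sum 22 < 26
end 3: [11, 4, 7, 12] sum 34, len 4
end 4: [4, 7, 12, 6] sum 29, len 4
end 5: [12, 6, 11] sum 29, len 3
end 6: [12, 6, 11, 7] sum 36, len 4
end 7: [11, 7, 12] sum 30, len 3
end 8: [7, 12, 7] sum 26, len 3
end 9: [12, 7, 9] sum 28, len 3
end 10: [12, 7, 9, 8] sum 36, len 4
end 11: [7, 9, 8, 3] sum 27, len 4
end 12: [7, 9, 8, 3, 1] sum 28, len 5
Shortest qualifying length: 3.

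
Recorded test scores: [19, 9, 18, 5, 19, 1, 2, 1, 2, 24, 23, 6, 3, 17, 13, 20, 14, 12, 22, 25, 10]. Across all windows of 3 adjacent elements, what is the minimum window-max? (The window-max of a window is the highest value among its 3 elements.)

2

[19, 9, 18] → max 19
[9, 18, 5] → max 18
[18, 5, 19] → max 19
[5, 19, 1] → max 19
[19, 1, 2] → max 19
[1, 2, 1] → max 2
[2, 1, 2] → max 2
[1, 2, 24] → max 24
[2, 24, 23] → max 24
[24, 23, 6] → max 24
[23, 6, 3] → max 23
[6, 3, 17] → max 17
[3, 17, 13] → max 17
[17, 13, 20] → max 20
[13, 20, 14] → max 20
[20, 14, 12] → max 20
[14, 12, 22] → max 22
[12, 22, 25] → max 25
[22, 25, 10] → max 25
Minimum of these is 2.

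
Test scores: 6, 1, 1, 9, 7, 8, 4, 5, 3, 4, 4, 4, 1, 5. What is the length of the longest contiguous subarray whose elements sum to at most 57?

13

Extend to the right; shrink from the left whenever the sum exceeds 57:
→ 6: sum 6, len 1
→ 1: sum 7, len 2
→ 1: sum 8, len 3
→ 9: sum 17, len 4
→ 7: sum 24, len 5
→ 8: sum 32, len 6
→ 4: sum 36, len 7
→ 5: sum 41, len 8
→ 3: sum 44, len 9
→ 4: sum 48, len 10
→ 4: sum 52, len 11
→ 4: sum 56, len 12
→ 1: sum 57, len 13
→ 5 (dropped 6): sum 56, len 13
Longest length seen: 13.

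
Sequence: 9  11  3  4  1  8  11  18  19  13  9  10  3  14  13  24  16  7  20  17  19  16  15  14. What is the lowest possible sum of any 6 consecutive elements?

[9, 11, 3, 4, 1, 8] → sum 36
[11, 3, 4, 1, 8, 11] → sum 38
[3, 4, 1, 8, 11, 18] → sum 45
[4, 1, 8, 11, 18, 19] → sum 61
[1, 8, 11, 18, 19, 13] → sum 70
[8, 11, 18, 19, 13, 9] → sum 78
[11, 18, 19, 13, 9, 10] → sum 80
[18, 19, 13, 9, 10, 3] → sum 72
[19, 13, 9, 10, 3, 14] → sum 68
[13, 9, 10, 3, 14, 13] → sum 62
[9, 10, 3, 14, 13, 24] → sum 73
[10, 3, 14, 13, 24, 16] → sum 80
[3, 14, 13, 24, 16, 7] → sum 77
[14, 13, 24, 16, 7, 20] → sum 94
[13, 24, 16, 7, 20, 17] → sum 97
[24, 16, 7, 20, 17, 19] → sum 103
[16, 7, 20, 17, 19, 16] → sum 95
[7, 20, 17, 19, 16, 15] → sum 94
[20, 17, 19, 16, 15, 14] → sum 101
Lowest of these is 36.

36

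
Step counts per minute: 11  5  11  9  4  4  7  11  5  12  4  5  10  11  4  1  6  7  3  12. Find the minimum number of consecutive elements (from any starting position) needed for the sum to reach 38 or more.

5

add 11: running sum 11 < 38
add 5: running sum 16 < 38
add 11: running sum 27 < 38
add 9: running sum 36 < 38
end 4: [11, 5, 11, 9, 4] sum 40, len 5
end 5: [11, 5, 11, 9, 4, 4] sum 44, len 6
end 6: [5, 11, 9, 4, 4, 7] sum 40, len 6
end 7: [11, 9, 4, 4, 7, 11] sum 46, len 6
end 8: [9, 4, 4, 7, 11, 5] sum 40, len 6
end 9: [4, 7, 11, 5, 12] sum 39, len 5
end 10: [7, 11, 5, 12, 4] sum 39, len 5
end 11: [7, 11, 5, 12, 4, 5] sum 44, len 6
end 12: [11, 5, 12, 4, 5, 10] sum 47, len 6
end 13: [12, 4, 5, 10, 11] sum 42, len 5
end 14: [12, 4, 5, 10, 11, 4] sum 46, len 6
end 15: [12, 4, 5, 10, 11, 4, 1] sum 47, len 7
end 16: [4, 5, 10, 11, 4, 1, 6] sum 41, len 7
end 17: [10, 11, 4, 1, 6, 7] sum 39, len 6
end 18: [10, 11, 4, 1, 6, 7, 3] sum 42, len 7
end 19: [11, 4, 1, 6, 7, 3, 12] sum 44, len 7
Shortest qualifying length: 5.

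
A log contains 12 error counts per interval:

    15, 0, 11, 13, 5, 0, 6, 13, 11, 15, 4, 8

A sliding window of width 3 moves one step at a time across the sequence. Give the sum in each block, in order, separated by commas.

Sliding a size-3 window across the 12 values:
15 0 11 → sum 26
0 11 13 → sum 24
11 13 5 → sum 29
13 5 0 → sum 18
5 0 6 → sum 11
0 6 13 → sum 19
6 13 11 → sum 30
13 11 15 → sum 39
11 15 4 → sum 30
15 4 8 → sum 27

26, 24, 29, 18, 11, 19, 30, 39, 30, 27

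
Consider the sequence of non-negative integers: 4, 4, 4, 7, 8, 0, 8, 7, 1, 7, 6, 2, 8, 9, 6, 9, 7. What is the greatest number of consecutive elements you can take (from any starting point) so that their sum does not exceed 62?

[4] sum 4 len 1
[4, 4] sum 8 len 2
[4, 4, 4] sum 12 len 3
[4, 4, 4, 7] sum 19 len 4
[4, 4, 4, 7, 8] sum 27 len 5
[4, 4, 4, 7, 8, 0] sum 27 len 6
[4, 4, 4, 7, 8, 0, 8] sum 35 len 7
[4, 4, 4, 7, 8, 0, 8, 7] sum 42 len 8
[4, 4, 4, 7, 8, 0, 8, 7, 1] sum 43 len 9
[4, 4, 4, 7, 8, 0, 8, 7, 1, 7] sum 50 len 10
[4, 4, 4, 7, 8, 0, 8, 7, 1, 7, 6] sum 56 len 11
[4, 4, 4, 7, 8, 0, 8, 7, 1, 7, 6, 2] sum 58 len 12
[4, 4, 7, 8, 0, 8, 7, 1, 7, 6, 2, 8] sum 62 len 12
[8, 0, 8, 7, 1, 7, 6, 2, 8, 9] sum 56 len 10
[8, 0, 8, 7, 1, 7, 6, 2, 8, 9, 6] sum 62 len 11
[7, 1, 7, 6, 2, 8, 9, 6, 9] sum 55 len 9
[7, 1, 7, 6, 2, 8, 9, 6, 9, 7] sum 62 len 10
Longest length seen: 12.

12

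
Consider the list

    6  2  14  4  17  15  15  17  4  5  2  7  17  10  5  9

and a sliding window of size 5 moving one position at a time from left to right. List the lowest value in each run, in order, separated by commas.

2, 2, 4, 4, 4, 4, 2, 2, 2, 2, 2, 5

(6, 2, 14, 4, 17) → min 2
(2, 14, 4, 17, 15) → min 2
(14, 4, 17, 15, 15) → min 4
(4, 17, 15, 15, 17) → min 4
(17, 15, 15, 17, 4) → min 4
(15, 15, 17, 4, 5) → min 4
(15, 17, 4, 5, 2) → min 2
(17, 4, 5, 2, 7) → min 2
(4, 5, 2, 7, 17) → min 2
(5, 2, 7, 17, 10) → min 2
(2, 7, 17, 10, 5) → min 2
(7, 17, 10, 5, 9) → min 5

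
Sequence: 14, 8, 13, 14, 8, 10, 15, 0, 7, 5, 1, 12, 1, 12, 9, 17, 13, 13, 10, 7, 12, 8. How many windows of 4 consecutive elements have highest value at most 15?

(14, 8, 13, 14) → max 14  ≤ 15 ✓
(8, 13, 14, 8) → max 14  ≤ 15 ✓
(13, 14, 8, 10) → max 14  ≤ 15 ✓
(14, 8, 10, 15) → max 15  ≤ 15 ✓
(8, 10, 15, 0) → max 15  ≤ 15 ✓
(10, 15, 0, 7) → max 15  ≤ 15 ✓
(15, 0, 7, 5) → max 15  ≤ 15 ✓
(0, 7, 5, 1) → max 7  ≤ 15 ✓
(7, 5, 1, 12) → max 12  ≤ 15 ✓
(5, 1, 12, 1) → max 12  ≤ 15 ✓
(1, 12, 1, 12) → max 12  ≤ 15 ✓
(12, 1, 12, 9) → max 12  ≤ 15 ✓
(1, 12, 9, 17) → max 17
(12, 9, 17, 13) → max 17
(9, 17, 13, 13) → max 17
(17, 13, 13, 10) → max 17
(13, 13, 10, 7) → max 13  ≤ 15 ✓
(13, 10, 7, 12) → max 13  ≤ 15 ✓
(10, 7, 12, 8) → max 12  ≤ 15 ✓
15 windows satisfy the condition.

15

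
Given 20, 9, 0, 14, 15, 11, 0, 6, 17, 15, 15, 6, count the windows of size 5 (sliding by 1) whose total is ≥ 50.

3

[20, 9, 0, 14, 15] → sum 58  ≥ 50 ✓
[9, 0, 14, 15, 11] → sum 49
[0, 14, 15, 11, 0] → sum 40
[14, 15, 11, 0, 6] → sum 46
[15, 11, 0, 6, 17] → sum 49
[11, 0, 6, 17, 15] → sum 49
[0, 6, 17, 15, 15] → sum 53  ≥ 50 ✓
[6, 17, 15, 15, 6] → sum 59  ≥ 50 ✓
3 windows satisfy the condition.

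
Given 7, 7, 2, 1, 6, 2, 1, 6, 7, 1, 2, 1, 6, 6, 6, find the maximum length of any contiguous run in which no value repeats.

4

[7] len 1
[7] len 1
[7, 2] len 2
[7, 2, 1] len 3
[7, 2, 1, 6] len 4
[1, 6, 2] len 3
[6, 2, 1] len 3
[2, 1, 6] len 3
[2, 1, 6, 7] len 4
[6, 7, 1] len 3
[6, 7, 1, 2] len 4
[2, 1] len 2
[2, 1, 6] len 3
[6] len 1
[6] len 1
Longest all-distinct length: 4.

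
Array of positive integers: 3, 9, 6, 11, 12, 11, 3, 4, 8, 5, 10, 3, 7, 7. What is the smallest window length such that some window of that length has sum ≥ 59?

add 3: running sum 3 < 59
add 9: running sum 12 < 59
add 6: running sum 18 < 59
add 11: running sum 29 < 59
add 12: running sum 41 < 59
add 11: running sum 52 < 59
add 3: running sum 55 < 59
add 4: shortest ending here [3, 9, 6, 11, 12, 11, 3, 4] sum 59, len 8
add 8: shortest ending here [9, 6, 11, 12, 11, 3, 4, 8] sum 64, len 8
add 5: shortest ending here [6, 11, 12, 11, 3, 4, 8, 5] sum 60, len 8
add 10: shortest ending here [11, 12, 11, 3, 4, 8, 5, 10] sum 64, len 8
add 3: shortest ending here [11, 12, 11, 3, 4, 8, 5, 10, 3] sum 67, len 9
add 7: shortest ending here [12, 11, 3, 4, 8, 5, 10, 3, 7] sum 63, len 9
add 7: shortest ending here [12, 11, 3, 4, 8, 5, 10, 3, 7, 7] sum 70, len 10
Shortest qualifying length: 8.

8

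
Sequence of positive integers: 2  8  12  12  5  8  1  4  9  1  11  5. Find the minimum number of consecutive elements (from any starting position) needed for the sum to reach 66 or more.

10

add 2: running sum 2 < 66
add 8: running sum 10 < 66
add 12: running sum 22 < 66
add 12: running sum 34 < 66
add 5: running sum 39 < 66
add 8: running sum 47 < 66
add 1: running sum 48 < 66
add 4: running sum 52 < 66
add 9: running sum 61 < 66
add 1: running sum 62 < 66
add 11: shortest ending here [8, 12, 12, 5, 8, 1, 4, 9, 1, 11] sum 71, len 10
add 5: shortest ending here [12, 12, 5, 8, 1, 4, 9, 1, 11, 5] sum 68, len 10
Shortest qualifying length: 10.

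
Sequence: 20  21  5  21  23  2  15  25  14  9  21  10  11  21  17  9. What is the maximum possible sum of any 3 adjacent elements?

54

20 21 5 → sum 46
21 5 21 → sum 47
5 21 23 → sum 49
21 23 2 → sum 46
23 2 15 → sum 40
2 15 25 → sum 42
15 25 14 → sum 54
25 14 9 → sum 48
14 9 21 → sum 44
9 21 10 → sum 40
21 10 11 → sum 42
10 11 21 → sum 42
11 21 17 → sum 49
21 17 9 → sum 47
Maximum of these is 54.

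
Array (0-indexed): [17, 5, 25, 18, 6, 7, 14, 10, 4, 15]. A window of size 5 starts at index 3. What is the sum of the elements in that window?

55

Elements at indices 3..7: 18, 6, 7, 14, 10
sum(18, 6, 7, 14, 10) = 55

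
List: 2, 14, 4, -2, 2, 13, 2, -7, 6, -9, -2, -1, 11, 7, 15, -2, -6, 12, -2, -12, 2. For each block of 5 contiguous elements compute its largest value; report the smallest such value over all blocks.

6

[2, 14, 4, -2, 2] → max 14
[14, 4, -2, 2, 13] → max 14
[4, -2, 2, 13, 2] → max 13
[-2, 2, 13, 2, -7] → max 13
[2, 13, 2, -7, 6] → max 13
[13, 2, -7, 6, -9] → max 13
[2, -7, 6, -9, -2] → max 6
[-7, 6, -9, -2, -1] → max 6
[6, -9, -2, -1, 11] → max 11
[-9, -2, -1, 11, 7] → max 11
[-2, -1, 11, 7, 15] → max 15
[-1, 11, 7, 15, -2] → max 15
[11, 7, 15, -2, -6] → max 15
[7, 15, -2, -6, 12] → max 15
[15, -2, -6, 12, -2] → max 15
[-2, -6, 12, -2, -12] → max 12
[-6, 12, -2, -12, 2] → max 12
Smallest of these is 6.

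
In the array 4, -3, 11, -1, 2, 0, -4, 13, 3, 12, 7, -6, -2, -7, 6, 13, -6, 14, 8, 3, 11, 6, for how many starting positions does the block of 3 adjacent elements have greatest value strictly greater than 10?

15

[4, -3, 11] → max 11  > 10 ✓
[-3, 11, -1] → max 11  > 10 ✓
[11, -1, 2] → max 11  > 10 ✓
[-1, 2, 0] → max 2
[2, 0, -4] → max 2
[0, -4, 13] → max 13  > 10 ✓
[-4, 13, 3] → max 13  > 10 ✓
[13, 3, 12] → max 13  > 10 ✓
[3, 12, 7] → max 12  > 10 ✓
[12, 7, -6] → max 12  > 10 ✓
[7, -6, -2] → max 7
[-6, -2, -7] → max -2
[-2, -7, 6] → max 6
[-7, 6, 13] → max 13  > 10 ✓
[6, 13, -6] → max 13  > 10 ✓
[13, -6, 14] → max 14  > 10 ✓
[-6, 14, 8] → max 14  > 10 ✓
[14, 8, 3] → max 14  > 10 ✓
[8, 3, 11] → max 11  > 10 ✓
[3, 11, 6] → max 11  > 10 ✓
15 windows satisfy the condition.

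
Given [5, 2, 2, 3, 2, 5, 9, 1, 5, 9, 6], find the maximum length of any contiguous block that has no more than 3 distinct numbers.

Extend right; when distinct count exceeds 3, shrink from the left:
add 5: window [5] (1 distinct), len 1
add 2: window [5, 2] (2 distinct), len 2
add 2: window [5, 2, 2] (2 distinct), len 3
add 3: window [5, 2, 2, 3] (3 distinct), len 4
add 2: window [5, 2, 2, 3, 2] (3 distinct), len 5
add 5: window [5, 2, 2, 3, 2, 5] (3 distinct), len 6
add 9: window [2, 5, 9] (3 distinct), len 3
add 1: window [5, 9, 1] (3 distinct), len 3
add 5: window [5, 9, 1, 5] (3 distinct), len 4
add 9: window [5, 9, 1, 5, 9] (3 distinct), len 5
add 6: window [5, 9, 6] (3 distinct), len 3
Longest length with ≤3 distinct: 6.

6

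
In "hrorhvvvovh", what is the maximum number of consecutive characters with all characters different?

add h: [h] len 1
add r: [h, r] len 2
add o: [h, r, o] len 3
add r (repeat r, move left end past it): [o, r] len 2
add h: [o, r, h] len 3
add v: [o, r, h, v] len 4
add v (repeat v, move left end past it): [v] len 1
add v (repeat v, move left end past it): [v] len 1
add o: [v, o] len 2
add v (repeat v, move left end past it): [o, v] len 2
add h: [o, v, h] len 3
Longest all-distinct length: 4.

4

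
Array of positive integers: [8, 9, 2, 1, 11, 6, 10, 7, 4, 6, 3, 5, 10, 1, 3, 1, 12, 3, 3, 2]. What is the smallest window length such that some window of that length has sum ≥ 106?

add 8: running sum 8 < 106
add 9: running sum 17 < 106
add 2: running sum 19 < 106
add 1: running sum 20 < 106
add 11: running sum 31 < 106
add 6: running sum 37 < 106
add 10: running sum 47 < 106
add 7: running sum 54 < 106
add 4: running sum 58 < 106
add 6: running sum 64 < 106
add 3: running sum 67 < 106
add 5: running sum 72 < 106
add 10: running sum 82 < 106
add 1: running sum 83 < 106
add 3: running sum 86 < 106
add 1: running sum 87 < 106
add 12: running sum 99 < 106
add 3: running sum 102 < 106
add 3: running sum 105 < 106
end 19: [8, 9, 2, 1, 11, 6, 10, 7, 4, 6, 3, 5, 10, 1, 3, 1, 12, 3, 3, 2] sum 107, len 20
Shortest qualifying length: 20.

20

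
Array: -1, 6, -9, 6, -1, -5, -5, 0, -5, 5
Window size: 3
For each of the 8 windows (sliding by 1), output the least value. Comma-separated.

-9, -9, -9, -5, -5, -5, -5, -5

(-1, 6, -9) → min -9
(6, -9, 6) → min -9
(-9, 6, -1) → min -9
(6, -1, -5) → min -5
(-1, -5, -5) → min -5
(-5, -5, 0) → min -5
(-5, 0, -5) → min -5
(0, -5, 5) → min -5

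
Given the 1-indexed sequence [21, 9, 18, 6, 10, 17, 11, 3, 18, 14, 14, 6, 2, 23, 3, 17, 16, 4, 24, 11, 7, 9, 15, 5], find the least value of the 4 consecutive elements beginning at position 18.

4

Elements at indices 18..21: 4, 24, 11, 7
min(4, 24, 11, 7) = 4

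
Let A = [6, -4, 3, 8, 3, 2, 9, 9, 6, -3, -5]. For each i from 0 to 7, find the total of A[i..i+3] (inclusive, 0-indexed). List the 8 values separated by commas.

13, 10, 16, 22, 23, 26, 21, 7

(6, -4, 3, 8) → sum 13
(-4, 3, 8, 3) → sum 10
(3, 8, 3, 2) → sum 16
(8, 3, 2, 9) → sum 22
(3, 2, 9, 9) → sum 23
(2, 9, 9, 6) → sum 26
(9, 9, 6, -3) → sum 21
(9, 6, -3, -5) → sum 7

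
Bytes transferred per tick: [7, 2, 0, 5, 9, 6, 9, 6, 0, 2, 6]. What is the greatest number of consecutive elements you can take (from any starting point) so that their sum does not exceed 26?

→ 7: sum 7, len 1
→ 2: sum 9, len 2
→ 0: sum 9, len 3
→ 5: sum 14, len 4
→ 9: sum 23, len 5
→ 6 (dropped 7): sum 22, len 5
→ 9 (dropped 2, 0, 5): sum 24, len 3
→ 6 (dropped 9): sum 21, len 3
→ 0: sum 21, len 4
→ 2: sum 23, len 5
→ 6 (dropped 6): sum 23, len 5
Longest length seen: 5.

5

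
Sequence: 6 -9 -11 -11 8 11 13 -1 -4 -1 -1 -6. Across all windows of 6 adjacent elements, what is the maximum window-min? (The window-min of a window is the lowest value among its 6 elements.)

-4

6 -9 -11 -11 8 11 → min -11
-9 -11 -11 8 11 13 → min -11
-11 -11 8 11 13 -1 → min -11
-11 8 11 13 -1 -4 → min -11
8 11 13 -1 -4 -1 → min -4
11 13 -1 -4 -1 -1 → min -4
13 -1 -4 -1 -1 -6 → min -6
Maximum of these is -4.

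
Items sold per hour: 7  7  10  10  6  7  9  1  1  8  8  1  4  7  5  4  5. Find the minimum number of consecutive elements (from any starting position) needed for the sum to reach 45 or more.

6

Extend right; whenever the sum reaches 45, record the length and shrink from the left:
add 7: running sum 7 < 45
add 7: running sum 14 < 45
add 10: running sum 24 < 45
add 10: running sum 34 < 45
add 6: running sum 40 < 45
add 7: shortest ending here [7, 7, 10, 10, 6, 7] sum 47, len 6
add 9: shortest ending here [7, 10, 10, 6, 7, 9] sum 49, len 6
add 1: shortest ending here [7, 10, 10, 6, 7, 9, 1] sum 50, len 7
add 1: shortest ending here [7, 10, 10, 6, 7, 9, 1, 1] sum 51, len 8
add 8: shortest ending here [10, 10, 6, 7, 9, 1, 1, 8] sum 52, len 8
add 8: shortest ending here [10, 6, 7, 9, 1, 1, 8, 8] sum 50, len 8
add 1: shortest ending here [10, 6, 7, 9, 1, 1, 8, 8, 1] sum 51, len 9
add 4: shortest ending here [6, 7, 9, 1, 1, 8, 8, 1, 4] sum 45, len 9
add 7: shortest ending here [7, 9, 1, 1, 8, 8, 1, 4, 7] sum 46, len 9
add 5: shortest ending here [7, 9, 1, 1, 8, 8, 1, 4, 7, 5] sum 51, len 10
add 4: shortest ending here [9, 1, 1, 8, 8, 1, 4, 7, 5, 4] sum 48, len 10
add 5: shortest ending here [9, 1, 1, 8, 8, 1, 4, 7, 5, 4, 5] sum 53, len 11
Shortest qualifying length: 6.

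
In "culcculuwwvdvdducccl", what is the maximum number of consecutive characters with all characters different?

3

add c: [c] len 1
add u: [c, u] len 2
add l: [c, u, l] len 3
add c (repeat c, move left end past it): [u, l, c] len 3
add c (repeat c, move left end past it): [c] len 1
add u: [c, u] len 2
add l: [c, u, l] len 3
add u (repeat u, move left end past it): [l, u] len 2
add w: [l, u, w] len 3
add w (repeat w, move left end past it): [w] len 1
add v: [w, v] len 2
add d: [w, v, d] len 3
add v (repeat v, move left end past it): [d, v] len 2
add d (repeat d, move left end past it): [v, d] len 2
add d (repeat d, move left end past it): [d] len 1
add u: [d, u] len 2
add c: [d, u, c] len 3
add c (repeat c, move left end past it): [c] len 1
add c (repeat c, move left end past it): [c] len 1
add l: [c, l] len 2
Longest all-distinct length: 3.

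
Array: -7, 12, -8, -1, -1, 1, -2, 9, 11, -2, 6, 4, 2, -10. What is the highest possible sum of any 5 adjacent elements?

Each size-5 window and its sum:
-7 12 -8 -1 -1 → sum -5
12 -8 -1 -1 1 → sum 3
-8 -1 -1 1 -2 → sum -11
-1 -1 1 -2 9 → sum 6
-1 1 -2 9 11 → sum 18
1 -2 9 11 -2 → sum 17
-2 9 11 -2 6 → sum 22
9 11 -2 6 4 → sum 28
11 -2 6 4 2 → sum 21
-2 6 4 2 -10 → sum 0
Highest of these is 28.

28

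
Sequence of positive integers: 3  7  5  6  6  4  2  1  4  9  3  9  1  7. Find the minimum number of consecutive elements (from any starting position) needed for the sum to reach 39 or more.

9

add 3: running sum 3 < 39
add 7: running sum 10 < 39
add 5: running sum 15 < 39
add 6: running sum 21 < 39
add 6: running sum 27 < 39
add 4: running sum 31 < 39
add 2: running sum 33 < 39
add 1: running sum 34 < 39
add 4: running sum 38 < 39
add 9: shortest ending here [7, 5, 6, 6, 4, 2, 1, 4, 9] sum 44, len 9
add 3: shortest ending here [5, 6, 6, 4, 2, 1, 4, 9, 3] sum 40, len 9
add 9: shortest ending here [6, 6, 4, 2, 1, 4, 9, 3, 9] sum 44, len 9
add 1: shortest ending here [6, 4, 2, 1, 4, 9, 3, 9, 1] sum 39, len 9
add 7: shortest ending here [4, 2, 1, 4, 9, 3, 9, 1, 7] sum 40, len 9
Shortest qualifying length: 9.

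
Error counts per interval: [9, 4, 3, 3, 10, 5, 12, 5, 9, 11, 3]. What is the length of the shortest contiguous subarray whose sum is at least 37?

4

add 9: running sum 9 < 37
add 4: running sum 13 < 37
add 3: running sum 16 < 37
add 3: running sum 19 < 37
add 10: running sum 29 < 37
add 5: running sum 34 < 37
end 6: [4, 3, 3, 10, 5, 12] sum 37, len 6
end 7: [3, 3, 10, 5, 12, 5] sum 38, len 6
end 8: [10, 5, 12, 5, 9] sum 41, len 5
end 9: [12, 5, 9, 11] sum 37, len 4
end 10: [12, 5, 9, 11, 3] sum 40, len 5
Shortest qualifying length: 4.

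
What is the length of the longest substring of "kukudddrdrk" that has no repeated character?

add k: [k] len 1
add u: [k, u] len 2
add k (repeat k, move left end past it): [u, k] len 2
add u (repeat u, move left end past it): [k, u] len 2
add d: [k, u, d] len 3
add d (repeat d, move left end past it): [d] len 1
add d (repeat d, move left end past it): [d] len 1
add r: [d, r] len 2
add d (repeat d, move left end past it): [r, d] len 2
add r (repeat r, move left end past it): [d, r] len 2
add k: [d, r, k] len 3
Longest all-distinct length: 3.

3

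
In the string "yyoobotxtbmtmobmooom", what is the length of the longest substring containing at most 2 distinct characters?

add y: window [y] (1 distinct), len 1
add y: window [y, y] (1 distinct), len 2
add o: window [y, y, o] (2 distinct), len 3
add o: window [y, y, o, o] (2 distinct), len 4
add b: window [o, o, b] (2 distinct), len 3
add o: window [o, o, b, o] (2 distinct), len 4
add t: window [o, t] (2 distinct), len 2
add x: window [t, x] (2 distinct), len 2
add t: window [t, x, t] (2 distinct), len 3
add b: window [t, b] (2 distinct), len 2
add m: window [b, m] (2 distinct), len 2
add t: window [m, t] (2 distinct), len 2
add m: window [m, t, m] (2 distinct), len 3
add o: window [m, o] (2 distinct), len 2
add b: window [o, b] (2 distinct), len 2
add m: window [b, m] (2 distinct), len 2
add o: window [m, o] (2 distinct), len 2
add o: window [m, o, o] (2 distinct), len 3
add o: window [m, o, o, o] (2 distinct), len 4
add m: window [m, o, o, o, m] (2 distinct), len 5
Longest length with ≤2 distinct: 5.

5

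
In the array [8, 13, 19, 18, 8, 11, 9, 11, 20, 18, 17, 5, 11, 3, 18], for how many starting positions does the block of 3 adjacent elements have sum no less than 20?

[8, 13, 19] → sum 40  ≥ 20 ✓
[13, 19, 18] → sum 50  ≥ 20 ✓
[19, 18, 8] → sum 45  ≥ 20 ✓
[18, 8, 11] → sum 37  ≥ 20 ✓
[8, 11, 9] → sum 28  ≥ 20 ✓
[11, 9, 11] → sum 31  ≥ 20 ✓
[9, 11, 20] → sum 40  ≥ 20 ✓
[11, 20, 18] → sum 49  ≥ 20 ✓
[20, 18, 17] → sum 55  ≥ 20 ✓
[18, 17, 5] → sum 40  ≥ 20 ✓
[17, 5, 11] → sum 33  ≥ 20 ✓
[5, 11, 3] → sum 19
[11, 3, 18] → sum 32  ≥ 20 ✓
12 windows satisfy the condition.

12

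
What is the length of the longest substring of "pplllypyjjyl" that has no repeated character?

3

[p] len 1
[p] len 1
[p, l] len 2
[l] len 1
[l] len 1
[l, y] len 2
[l, y, p] len 3
[p, y] len 2
[p, y, j] len 3
[j] len 1
[j, y] len 2
[j, y, l] len 3
Longest all-distinct length: 3.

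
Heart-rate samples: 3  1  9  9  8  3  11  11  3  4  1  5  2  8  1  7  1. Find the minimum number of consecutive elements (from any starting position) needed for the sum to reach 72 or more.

add 3: running sum 3 < 72
add 1: running sum 4 < 72
add 9: running sum 13 < 72
add 9: running sum 22 < 72
add 8: running sum 30 < 72
add 3: running sum 33 < 72
add 11: running sum 44 < 72
add 11: running sum 55 < 72
add 3: running sum 58 < 72
add 4: running sum 62 < 72
add 1: running sum 63 < 72
add 5: running sum 68 < 72
add 2: running sum 70 < 72
add 8: shortest ending here [9, 9, 8, 3, 11, 11, 3, 4, 1, 5, 2, 8] sum 74, len 12
add 1: shortest ending here [9, 9, 8, 3, 11, 11, 3, 4, 1, 5, 2, 8, 1] sum 75, len 13
add 7: shortest ending here [9, 8, 3, 11, 11, 3, 4, 1, 5, 2, 8, 1, 7] sum 73, len 13
add 1: shortest ending here [9, 8, 3, 11, 11, 3, 4, 1, 5, 2, 8, 1, 7, 1] sum 74, len 14
Shortest qualifying length: 12.

12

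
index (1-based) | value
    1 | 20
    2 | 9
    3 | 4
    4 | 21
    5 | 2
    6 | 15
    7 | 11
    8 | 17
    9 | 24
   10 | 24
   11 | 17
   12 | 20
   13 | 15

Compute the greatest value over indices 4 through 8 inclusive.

21

Elements at indices 4..8: 21, 2, 15, 11, 17
max(21, 2, 15, 11, 17) = 21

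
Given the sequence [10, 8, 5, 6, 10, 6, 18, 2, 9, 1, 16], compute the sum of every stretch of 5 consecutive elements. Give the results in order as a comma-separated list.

[10, 8, 5, 6, 10] → sum 39
[8, 5, 6, 10, 6] → sum 35
[5, 6, 10, 6, 18] → sum 45
[6, 10, 6, 18, 2] → sum 42
[10, 6, 18, 2, 9] → sum 45
[6, 18, 2, 9, 1] → sum 36
[18, 2, 9, 1, 16] → sum 46

39, 35, 45, 42, 45, 36, 46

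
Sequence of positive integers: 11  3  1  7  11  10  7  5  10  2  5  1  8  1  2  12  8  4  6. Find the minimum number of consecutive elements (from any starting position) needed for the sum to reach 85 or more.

Extend right; whenever the sum reaches 85, record the length and shrink from the left:
add 11: running sum 11 < 85
add 3: running sum 14 < 85
add 1: running sum 15 < 85
add 7: running sum 22 < 85
add 11: running sum 33 < 85
add 10: running sum 43 < 85
add 7: running sum 50 < 85
add 5: running sum 55 < 85
add 10: running sum 65 < 85
add 2: running sum 67 < 85
add 5: running sum 72 < 85
add 1: running sum 73 < 85
add 8: running sum 81 < 85
add 1: running sum 82 < 85
add 2: running sum 84 < 85
end 15: [3, 1, 7, 11, 10, 7, 5, 10, 2, 5, 1, 8, 1, 2, 12] sum 85, len 15
end 16: [7, 11, 10, 7, 5, 10, 2, 5, 1, 8, 1, 2, 12, 8] sum 89, len 14
end 17: [11, 10, 7, 5, 10, 2, 5, 1, 8, 1, 2, 12, 8, 4] sum 86, len 14
end 18: [11, 10, 7, 5, 10, 2, 5, 1, 8, 1, 2, 12, 8, 4, 6] sum 92, len 15
Shortest qualifying length: 14.

14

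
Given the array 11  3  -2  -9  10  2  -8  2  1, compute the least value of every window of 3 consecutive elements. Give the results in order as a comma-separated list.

-2, -9, -9, -9, -8, -8, -8

(11, 3, -2) → min -2
(3, -2, -9) → min -9
(-2, -9, 10) → min -9
(-9, 10, 2) → min -9
(10, 2, -8) → min -8
(2, -8, 2) → min -8
(-8, 2, 1) → min -8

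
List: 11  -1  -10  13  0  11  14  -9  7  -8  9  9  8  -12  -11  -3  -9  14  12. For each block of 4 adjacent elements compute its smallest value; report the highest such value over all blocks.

[11, -1, -10, 13] → min -10
[-1, -10, 13, 0] → min -10
[-10, 13, 0, 11] → min -10
[13, 0, 11, 14] → min 0
[0, 11, 14, -9] → min -9
[11, 14, -9, 7] → min -9
[14, -9, 7, -8] → min -9
[-9, 7, -8, 9] → min -9
[7, -8, 9, 9] → min -8
[-8, 9, 9, 8] → min -8
[9, 9, 8, -12] → min -12
[9, 8, -12, -11] → min -12
[8, -12, -11, -3] → min -12
[-12, -11, -3, -9] → min -12
[-11, -3, -9, 14] → min -11
[-3, -9, 14, 12] → min -9
Highest of these is 0.

0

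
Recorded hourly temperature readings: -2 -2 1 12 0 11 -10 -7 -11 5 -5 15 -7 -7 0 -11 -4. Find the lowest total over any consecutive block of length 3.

-28

[-2, -2, 1] → sum -3
[-2, 1, 12] → sum 11
[1, 12, 0] → sum 13
[12, 0, 11] → sum 23
[0, 11, -10] → sum 1
[11, -10, -7] → sum -6
[-10, -7, -11] → sum -28
[-7, -11, 5] → sum -13
[-11, 5, -5] → sum -11
[5, -5, 15] → sum 15
[-5, 15, -7] → sum 3
[15, -7, -7] → sum 1
[-7, -7, 0] → sum -14
[-7, 0, -11] → sum -18
[0, -11, -4] → sum -15
Lowest of these is -28.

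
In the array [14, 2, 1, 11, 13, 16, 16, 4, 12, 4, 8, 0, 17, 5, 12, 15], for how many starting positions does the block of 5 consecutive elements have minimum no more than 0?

5

[14, 2, 1, 11, 13] → min 1
[2, 1, 11, 13, 16] → min 1
[1, 11, 13, 16, 16] → min 1
[11, 13, 16, 16, 4] → min 4
[13, 16, 16, 4, 12] → min 4
[16, 16, 4, 12, 4] → min 4
[16, 4, 12, 4, 8] → min 4
[4, 12, 4, 8, 0] → min 0  ≤ 0 ✓
[12, 4, 8, 0, 17] → min 0  ≤ 0 ✓
[4, 8, 0, 17, 5] → min 0  ≤ 0 ✓
[8, 0, 17, 5, 12] → min 0  ≤ 0 ✓
[0, 17, 5, 12, 15] → min 0  ≤ 0 ✓
5 windows satisfy the condition.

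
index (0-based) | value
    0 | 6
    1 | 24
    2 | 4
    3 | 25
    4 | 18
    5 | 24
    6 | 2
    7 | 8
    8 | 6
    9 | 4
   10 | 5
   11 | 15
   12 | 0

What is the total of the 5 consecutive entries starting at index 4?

58

Elements at indices 4..8: 18, 24, 2, 8, 6
sum(18, 24, 2, 8, 6) = 58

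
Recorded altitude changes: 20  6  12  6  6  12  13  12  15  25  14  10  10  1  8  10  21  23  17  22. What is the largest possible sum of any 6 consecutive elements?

101

[20, 6, 12, 6, 6, 12] → sum 62
[6, 12, 6, 6, 12, 13] → sum 55
[12, 6, 6, 12, 13, 12] → sum 61
[6, 6, 12, 13, 12, 15] → sum 64
[6, 12, 13, 12, 15, 25] → sum 83
[12, 13, 12, 15, 25, 14] → sum 91
[13, 12, 15, 25, 14, 10] → sum 89
[12, 15, 25, 14, 10, 10] → sum 86
[15, 25, 14, 10, 10, 1] → sum 75
[25, 14, 10, 10, 1, 8] → sum 68
[14, 10, 10, 1, 8, 10] → sum 53
[10, 10, 1, 8, 10, 21] → sum 60
[10, 1, 8, 10, 21, 23] → sum 73
[1, 8, 10, 21, 23, 17] → sum 80
[8, 10, 21, 23, 17, 22] → sum 101
Largest of these is 101.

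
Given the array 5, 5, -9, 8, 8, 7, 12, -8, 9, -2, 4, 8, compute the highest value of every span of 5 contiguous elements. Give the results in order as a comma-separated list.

5 5 -9 8 8 → max 8
5 -9 8 8 7 → max 8
-9 8 8 7 12 → max 12
8 8 7 12 -8 → max 12
8 7 12 -8 9 → max 12
7 12 -8 9 -2 → max 12
12 -8 9 -2 4 → max 12
-8 9 -2 4 8 → max 9

8, 8, 12, 12, 12, 12, 12, 9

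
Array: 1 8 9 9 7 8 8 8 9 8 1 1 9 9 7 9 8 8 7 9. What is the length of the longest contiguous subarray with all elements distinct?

[1] len 1
[1, 8] len 2
[1, 8, 9] len 3
[9] len 1
[9, 7] len 2
[9, 7, 8] len 3
[8] len 1
[8] len 1
[8, 9] len 2
[9, 8] len 2
[9, 8, 1] len 3
[1] len 1
[1, 9] len 2
[9] len 1
[9, 7] len 2
[7, 9] len 2
[7, 9, 8] len 3
[8] len 1
[8, 7] len 2
[8, 7, 9] len 3
Longest all-distinct length: 3.

3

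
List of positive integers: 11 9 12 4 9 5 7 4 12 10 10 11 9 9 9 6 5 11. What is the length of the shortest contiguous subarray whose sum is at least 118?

add 11: running sum 11 < 118
add 9: running sum 20 < 118
add 12: running sum 32 < 118
add 4: running sum 36 < 118
add 9: running sum 45 < 118
add 5: running sum 50 < 118
add 7: running sum 57 < 118
add 4: running sum 61 < 118
add 12: running sum 73 < 118
add 10: running sum 83 < 118
add 10: running sum 93 < 118
add 11: running sum 104 < 118
add 9: running sum 113 < 118
end 13: [11, 9, 12, 4, 9, 5, 7, 4, 12, 10, 10, 11, 9, 9] sum 122, len 14
end 14: [9, 12, 4, 9, 5, 7, 4, 12, 10, 10, 11, 9, 9, 9] sum 120, len 14
end 15: [9, 12, 4, 9, 5, 7, 4, 12, 10, 10, 11, 9, 9, 9, 6] sum 126, len 15
end 16: [12, 4, 9, 5, 7, 4, 12, 10, 10, 11, 9, 9, 9, 6, 5] sum 122, len 15
end 17: [4, 9, 5, 7, 4, 12, 10, 10, 11, 9, 9, 9, 6, 5, 11] sum 121, len 15
Shortest qualifying length: 14.

14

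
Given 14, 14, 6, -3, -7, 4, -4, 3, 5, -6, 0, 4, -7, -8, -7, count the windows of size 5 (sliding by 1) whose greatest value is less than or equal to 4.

3

14 14 6 -3 -7 → max 14
14 6 -3 -7 4 → max 14
6 -3 -7 4 -4 → max 6
-3 -7 4 -4 3 → max 4  ≤ 4 ✓
-7 4 -4 3 5 → max 5
4 -4 3 5 -6 → max 5
-4 3 5 -6 0 → max 5
3 5 -6 0 4 → max 5
5 -6 0 4 -7 → max 5
-6 0 4 -7 -8 → max 4  ≤ 4 ✓
0 4 -7 -8 -7 → max 4  ≤ 4 ✓
3 windows satisfy the condition.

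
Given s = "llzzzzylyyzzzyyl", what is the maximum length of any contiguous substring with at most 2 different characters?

7

Extend right; when distinct count exceeds 2, shrink from the left:
[l] 1 distinct, len 1
[l, l] 1 distinct, len 2
[l, l, z] 2 distinct, len 3
[l, l, z, z] 2 distinct, len 4
[l, l, z, z, z] 2 distinct, len 5
[l, l, z, z, z, z] 2 distinct, len 6
[z, z, z, z, y] 2 distinct, len 5
[y, l] 2 distinct, len 2
[y, l, y] 2 distinct, len 3
[y, l, y, y] 2 distinct, len 4
[y, y, z] 2 distinct, len 3
[y, y, z, z] 2 distinct, len 4
[y, y, z, z, z] 2 distinct, len 5
[y, y, z, z, z, y] 2 distinct, len 6
[y, y, z, z, z, y, y] 2 distinct, len 7
[y, y, l] 2 distinct, len 3
Longest length with ≤2 distinct: 7.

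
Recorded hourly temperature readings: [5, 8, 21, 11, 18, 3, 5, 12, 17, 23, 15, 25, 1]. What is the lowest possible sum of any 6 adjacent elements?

66

(5, 8, 21, 11, 18, 3) → sum 66
(8, 21, 11, 18, 3, 5) → sum 66
(21, 11, 18, 3, 5, 12) → sum 70
(11, 18, 3, 5, 12, 17) → sum 66
(18, 3, 5, 12, 17, 23) → sum 78
(3, 5, 12, 17, 23, 15) → sum 75
(5, 12, 17, 23, 15, 25) → sum 97
(12, 17, 23, 15, 25, 1) → sum 93
Lowest of these is 66.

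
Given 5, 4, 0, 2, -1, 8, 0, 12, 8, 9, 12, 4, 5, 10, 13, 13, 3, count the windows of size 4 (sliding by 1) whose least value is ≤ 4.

12

[5, 4, 0, 2] → min 0  ≤ 4 ✓
[4, 0, 2, -1] → min -1  ≤ 4 ✓
[0, 2, -1, 8] → min -1  ≤ 4 ✓
[2, -1, 8, 0] → min -1  ≤ 4 ✓
[-1, 8, 0, 12] → min -1  ≤ 4 ✓
[8, 0, 12, 8] → min 0  ≤ 4 ✓
[0, 12, 8, 9] → min 0  ≤ 4 ✓
[12, 8, 9, 12] → min 8
[8, 9, 12, 4] → min 4  ≤ 4 ✓
[9, 12, 4, 5] → min 4  ≤ 4 ✓
[12, 4, 5, 10] → min 4  ≤ 4 ✓
[4, 5, 10, 13] → min 4  ≤ 4 ✓
[5, 10, 13, 13] → min 5
[10, 13, 13, 3] → min 3  ≤ 4 ✓
12 windows satisfy the condition.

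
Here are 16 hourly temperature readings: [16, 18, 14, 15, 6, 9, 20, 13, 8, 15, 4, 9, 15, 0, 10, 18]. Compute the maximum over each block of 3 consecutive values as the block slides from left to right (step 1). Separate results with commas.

16 18 14 → max 18
18 14 15 → max 18
14 15 6 → max 15
15 6 9 → max 15
6 9 20 → max 20
9 20 13 → max 20
20 13 8 → max 20
13 8 15 → max 15
8 15 4 → max 15
15 4 9 → max 15
4 9 15 → max 15
9 15 0 → max 15
15 0 10 → max 15
0 10 18 → max 18

18, 18, 15, 15, 20, 20, 20, 15, 15, 15, 15, 15, 15, 18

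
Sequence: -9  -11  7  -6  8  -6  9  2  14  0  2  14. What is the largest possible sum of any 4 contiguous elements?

30

(-9, -11, 7, -6) → sum -19
(-11, 7, -6, 8) → sum -2
(7, -6, 8, -6) → sum 3
(-6, 8, -6, 9) → sum 5
(8, -6, 9, 2) → sum 13
(-6, 9, 2, 14) → sum 19
(9, 2, 14, 0) → sum 25
(2, 14, 0, 2) → sum 18
(14, 0, 2, 14) → sum 30
Largest of these is 30.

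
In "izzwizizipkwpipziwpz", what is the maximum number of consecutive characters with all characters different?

add i: [i] len 1
add z: [i, z] len 2
add z (repeat z, move left end past it): [z] len 1
add w: [z, w] len 2
add i: [z, w, i] len 3
add z (repeat z, move left end past it): [w, i, z] len 3
add i (repeat i, move left end past it): [z, i] len 2
add z (repeat z, move left end past it): [i, z] len 2
add i (repeat i, move left end past it): [z, i] len 2
add p: [z, i, p] len 3
add k: [z, i, p, k] len 4
add w: [z, i, p, k, w] len 5
add p (repeat p, move left end past it): [k, w, p] len 3
add i: [k, w, p, i] len 4
add p (repeat p, move left end past it): [i, p] len 2
add z: [i, p, z] len 3
add i (repeat i, move left end past it): [p, z, i] len 3
add w: [p, z, i, w] len 4
add p (repeat p, move left end past it): [z, i, w, p] len 4
add z (repeat z, move left end past it): [i, w, p, z] len 4
Longest all-distinct length: 5.

5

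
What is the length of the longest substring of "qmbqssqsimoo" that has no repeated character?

[q] len 1
[q, m] len 2
[q, m, b] len 3
[m, b, q] len 3
[m, b, q, s] len 4
[s] len 1
[s, q] len 2
[q, s] len 2
[q, s, i] len 3
[q, s, i, m] len 4
[q, s, i, m, o] len 5
[o] len 1
Longest all-distinct length: 5.

5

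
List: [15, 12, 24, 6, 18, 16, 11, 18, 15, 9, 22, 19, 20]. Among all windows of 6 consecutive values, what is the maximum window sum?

(15, 12, 24, 6, 18, 16) → sum 91
(12, 24, 6, 18, 16, 11) → sum 87
(24, 6, 18, 16, 11, 18) → sum 93
(6, 18, 16, 11, 18, 15) → sum 84
(18, 16, 11, 18, 15, 9) → sum 87
(16, 11, 18, 15, 9, 22) → sum 91
(11, 18, 15, 9, 22, 19) → sum 94
(18, 15, 9, 22, 19, 20) → sum 103
Maximum of these is 103.

103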